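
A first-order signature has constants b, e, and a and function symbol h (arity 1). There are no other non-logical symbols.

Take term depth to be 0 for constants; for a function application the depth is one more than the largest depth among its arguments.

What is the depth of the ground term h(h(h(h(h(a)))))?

5

depth(h(a)) = 1 + depth(a) = 1 + 0 = 1
depth(h(h(a))) = 1 + depth(h(a)) = 1 + 1 = 2
depth(h(h(h(a)))) = 1 + depth(h(h(a))) = 1 + 2 = 3
depth(h(h(h(h(a))))) = 1 + depth(h(h(h(a)))) = 1 + 3 = 4
depth(h(h(h(h(h(a)))))) = 1 + depth(h(h(h(h(a))))) = 1 + 4 = 5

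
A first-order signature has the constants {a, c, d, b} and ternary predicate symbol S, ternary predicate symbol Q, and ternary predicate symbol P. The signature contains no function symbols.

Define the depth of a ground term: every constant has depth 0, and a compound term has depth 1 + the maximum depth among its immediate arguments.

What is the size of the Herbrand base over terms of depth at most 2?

192

First count ground terms of depth ≤ 2.
With no function symbols every ground term is a constant, so there are exactly 4 ground terms at every depth bound.
N_0 = 4
N_1 = 4
N_2 = 4
So |H| = 4.
For each predicate symbol, the number of ground atoms is |H| raised to its arity; summing:
  S: 4^3 = 64;  Q: 4^3 = 64;  P: 4^3 = 64
Total ground atoms: 64 + 64 + 64 = 192.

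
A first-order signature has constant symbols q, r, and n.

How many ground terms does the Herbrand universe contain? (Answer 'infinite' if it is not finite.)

There are no function symbols, so every ground term is one of the 3 constants.
The Herbrand universe is {q, r, n}, which is finite with 3 elements.

3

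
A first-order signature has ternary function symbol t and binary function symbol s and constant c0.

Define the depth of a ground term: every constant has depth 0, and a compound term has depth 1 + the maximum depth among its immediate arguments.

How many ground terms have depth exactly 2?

If N_k denotes the number of depth-≤k ground terms, the 1 constant gives N_0 = 1, and each function symbol of arity r contributes N_{k-1}^r new terms at level k: N_k = 1 + N_{k-1}^3 + N_{k-1}^2.
N_0 = 1
N_1 = 1 + 1^3 + 1^2 = 3
N_2 = 1 + 3^3 + 3^2 = 37
Terms of depth exactly 2: N_2 − N_1 = 37 − 3 = 34.

34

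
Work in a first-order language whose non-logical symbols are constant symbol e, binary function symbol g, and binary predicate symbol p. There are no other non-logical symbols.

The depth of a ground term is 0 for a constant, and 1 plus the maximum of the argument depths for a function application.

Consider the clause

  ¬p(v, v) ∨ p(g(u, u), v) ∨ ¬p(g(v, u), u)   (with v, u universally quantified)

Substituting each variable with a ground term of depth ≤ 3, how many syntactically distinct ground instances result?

676

Ground terms of depth ≤ 3:
  If N_k denotes the number of depth-≤k ground terms, the 1 constant gives N_0 = 1, and each function symbol of arity r contributes N_{k-1}^r new terms at level k: N_k = 1 + N_{k-1}^2.
  N_0 = 1
  N_1 = 1 + 1^2 = 2
  N_2 = 1 + 2^2 = 5
  N_3 = 1 + 5^2 = 26
So there are 26 ground terms available for substitution.
Each of v, u ranges independently over the available ground terms, and distinct assignments produce distinct instances.
Number of ground instances = 26^2 = 676.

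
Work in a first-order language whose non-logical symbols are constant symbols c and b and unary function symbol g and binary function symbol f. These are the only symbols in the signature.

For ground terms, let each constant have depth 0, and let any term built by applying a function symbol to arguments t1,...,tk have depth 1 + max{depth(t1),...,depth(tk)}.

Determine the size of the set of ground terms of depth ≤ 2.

Count level by level. With function symbols g/1, f/2, the terms of depth ≤ k are the 2 constants together with each function applied to depth-≤(k−1) tuples, so N_k = 2 + N_{k-1} + N_{k-1}^2.
N_0 = 2
N_1 = 2 + 2 + 2^2 = 8
N_2 = 2 + 8 + 8^2 = 74

74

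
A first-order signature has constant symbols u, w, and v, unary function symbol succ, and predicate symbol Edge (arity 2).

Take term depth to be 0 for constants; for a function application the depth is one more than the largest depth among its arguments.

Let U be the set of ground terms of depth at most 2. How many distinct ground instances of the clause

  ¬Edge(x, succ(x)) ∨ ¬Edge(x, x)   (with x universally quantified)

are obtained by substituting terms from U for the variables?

Ground terms of depth ≤ 2:
  Let N_k count ground terms of depth at most k. Each non-constant term of depth ≤ k is some function symbol applied to depth-≤(k−1) arguments, giving N_k = 3 + N_{k-1}.
  N_0 = 3
  N_1 = 3 + 3 = 6
  N_2 = 3 + 6 = 9
So there are 9 ground terms available for substitution.
There is 1 variable to instantiate (x),  occurring in at least one literal, so different choices give different ground instances.
Number of ground instances = 9.

9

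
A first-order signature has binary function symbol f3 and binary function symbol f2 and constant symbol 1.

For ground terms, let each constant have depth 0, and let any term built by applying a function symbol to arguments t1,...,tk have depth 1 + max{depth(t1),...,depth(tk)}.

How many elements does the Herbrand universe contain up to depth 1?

3

Let N_k = |{terms of depth ≤ k}|. Then N_0 = 1 and N_k = 1 + N_{k-1}^2 + N_{k-1}^2 for k ≥ 1 (one summand per function symbol, arity giving the exponent).
N_0 = 1
N_1 = 1 + 1^2 + 1^2 = 3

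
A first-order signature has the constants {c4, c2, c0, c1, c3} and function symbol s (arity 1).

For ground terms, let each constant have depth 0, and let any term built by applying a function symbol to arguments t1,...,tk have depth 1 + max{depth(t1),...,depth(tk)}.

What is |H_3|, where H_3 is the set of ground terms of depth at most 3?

20

Let N_k = |{terms of depth ≤ k}|. Then N_0 = 5 and N_k = 5 + N_{k-1} for k ≥ 1 (one summand per function symbol, arity giving the exponent).
N_0 = 5
N_1 = 5 + 5 = 10
N_2 = 5 + 10 = 15
N_3 = 5 + 15 = 20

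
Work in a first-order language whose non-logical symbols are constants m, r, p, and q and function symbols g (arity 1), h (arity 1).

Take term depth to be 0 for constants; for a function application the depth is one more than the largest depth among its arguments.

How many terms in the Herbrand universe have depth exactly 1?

Write N_k for the number of ground terms of depth ≤ k. A term of depth ≤ k is either a constant or a function symbol applied to arguments of depth ≤ k−1, so N_k = 4 + N_{k-1} + N_{k-1}.
N_0 = 4
N_1 = 4 + 4 + 4 = 12
Terms of depth exactly 1: N_1 − N_0 = 12 − 4 = 8.

8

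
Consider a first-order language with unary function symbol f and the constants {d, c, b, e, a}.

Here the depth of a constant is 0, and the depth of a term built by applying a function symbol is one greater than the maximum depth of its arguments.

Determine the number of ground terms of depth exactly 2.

5

Let N_k count ground terms of depth at most k. Each non-constant term of depth ≤ k is some function symbol applied to depth-≤(k−1) arguments, giving N_k = 5 + N_{k-1}.
N_0 = 5
N_1 = 5 + 5 = 10
N_2 = 5 + 10 = 15
Terms of depth exactly 2: N_2 − N_1 = 15 − 10 = 5.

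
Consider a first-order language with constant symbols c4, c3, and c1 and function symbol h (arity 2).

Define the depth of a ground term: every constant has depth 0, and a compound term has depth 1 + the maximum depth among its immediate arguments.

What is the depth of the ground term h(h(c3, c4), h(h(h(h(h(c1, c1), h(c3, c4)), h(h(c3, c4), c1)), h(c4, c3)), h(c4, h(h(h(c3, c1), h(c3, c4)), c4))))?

6

depth(h(c3, c4)) = 1 + max(0, 0) = 1
depth(h(c1, c1)) = 1 + max(0, 0) = 1
depth(h(h(c1, c1), h(c3, c4))) = 1 + max(1, 1) = 2
depth(h(h(c3, c4), c1)) = 1 + max(1, 0) = 2
depth(h(h(h(c1, c1), h(c3, c4)), h(h(c3, c4), c1))) = 1 + max(2, 2) = 3
depth(h(c4, c3)) = 1 + max(0, 0) = 1
depth(h(h(h(h(c1, c1), h(c3, c4)), h(h(c3, c4), c1)), h(c4, c3))) = 1 + max(3, 1) = 4
depth(h(c3, c1)) = 1 + max(0, 0) = 1
depth(h(h(c3, c1), h(c3, c4))) = 1 + max(1, 1) = 2
depth(h(h(h(c3, c1), h(c3, c4)), c4)) = 1 + max(2, 0) = 3
depth(h(c4, h(h(h(c3, c1), h(c3, c4)), c4))) = 1 + max(0, 3) = 4
depth(h(h(h(h(h(c1, c1), h(c3, c4)), h(h(c3, c4), c1)), h(c4, c3)), h(c4, h(h(h(c3, c1), h(c3, c4)), c4)))) = 1 + max(4, 4) = 5
depth(h(h(c3, c4), h(h(h(h(h(c1, c1), h(c3, c4)), h(h(c3, c4), c1)), h(c4, c3)), h(c4, h(h(h(c3, c1), h(c3, c4)), c4))))) = 1 + max(1, 5) = 6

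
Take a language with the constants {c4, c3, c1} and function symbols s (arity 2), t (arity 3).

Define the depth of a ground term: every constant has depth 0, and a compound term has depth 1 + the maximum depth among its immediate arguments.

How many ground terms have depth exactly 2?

60804

Count level by level. With function symbols s/2, t/3, the terms of depth ≤ k are the 3 constants together with each function applied to depth-≤(k−1) tuples, so N_k = 3 + N_{k-1}^2 + N_{k-1}^3.
N_0 = 3
N_1 = 3 + 3^2 + 3^3 = 39
N_2 = 3 + 39^2 + 39^3 = 60843
Terms of depth exactly 2: N_2 − N_1 = 60843 − 39 = 60804.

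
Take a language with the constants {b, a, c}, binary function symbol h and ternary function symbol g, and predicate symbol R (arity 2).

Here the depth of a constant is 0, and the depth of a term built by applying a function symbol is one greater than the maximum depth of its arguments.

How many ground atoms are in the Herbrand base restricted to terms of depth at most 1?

1521

First count ground terms of depth ≤ 1.
Let N_k = |{terms of depth ≤ k}|. Then N_0 = 3 and N_k = 3 + N_{k-1}^2 + N_{k-1}^3 for k ≥ 1 (one summand per function symbol, arity giving the exponent).
N_0 = 3
N_1 = 3 + 3^2 + 3^3 = 39
So |H| = 39.
Ground atoms are formed by filling each argument slot of a predicate with a term from H, so an r-ary predicate gives |H|^r atoms:
  R: 39^2 = 1521
Total ground atoms: 1521.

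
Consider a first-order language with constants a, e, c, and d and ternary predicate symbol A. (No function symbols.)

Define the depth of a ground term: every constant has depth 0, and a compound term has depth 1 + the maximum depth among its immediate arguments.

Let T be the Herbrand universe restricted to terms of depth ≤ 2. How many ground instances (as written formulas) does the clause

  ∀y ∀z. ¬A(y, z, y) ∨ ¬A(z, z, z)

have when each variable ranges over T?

Ground terms of depth ≤ 2:
  With no function symbols every ground term is a constant, so there are exactly 4 ground terms at every depth bound.
  N_0 = 4
  N_1 = 4
  N_2 = 4
  Explicitly: a, e, c, d.
So there are 4 ground terms available for substitution.
The body mentions every one of the 2 quantified variables; since ground terms form a free algebra, no two substitutions collapse to the same formula.
Number of ground instances = 4^2 = 16.

16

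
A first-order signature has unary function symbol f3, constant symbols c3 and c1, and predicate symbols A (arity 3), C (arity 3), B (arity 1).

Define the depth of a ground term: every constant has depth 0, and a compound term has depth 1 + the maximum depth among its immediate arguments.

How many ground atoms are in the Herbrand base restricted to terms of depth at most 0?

18

First count ground terms of depth ≤ 0.
Let N_k count ground terms of depth at most k. Each non-constant term of depth ≤ k is some function symbol applied to depth-≤(k−1) arguments, giving N_k = 2 + N_{k-1}.
N_0 = 2
So |H| = 2.
For each predicate symbol, the number of ground atoms is |H| raised to its arity; summing:
  A: 2^3 = 8;  C: 2^3 = 8;  B: 2
Total ground atoms: 8 + 8 + 2 = 18.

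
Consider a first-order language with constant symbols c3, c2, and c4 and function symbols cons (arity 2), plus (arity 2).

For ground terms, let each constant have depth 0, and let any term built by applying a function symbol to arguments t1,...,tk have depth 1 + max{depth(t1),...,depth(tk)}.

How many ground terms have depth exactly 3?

1565568

Let N_k count ground terms of depth at most k. Each non-constant term of depth ≤ k is some function symbol applied to depth-≤(k−1) arguments, giving N_k = 3 + N_{k-1}^2 + N_{k-1}^2.
N_0 = 3
N_1 = 3 + 3^2 + 3^2 = 21
N_2 = 3 + 21^2 + 21^2 = 885
N_3 = 3 + 885^2 + 885^2 = 1566453
Terms of depth exactly 3: N_3 − N_2 = 1566453 − 885 = 1565568.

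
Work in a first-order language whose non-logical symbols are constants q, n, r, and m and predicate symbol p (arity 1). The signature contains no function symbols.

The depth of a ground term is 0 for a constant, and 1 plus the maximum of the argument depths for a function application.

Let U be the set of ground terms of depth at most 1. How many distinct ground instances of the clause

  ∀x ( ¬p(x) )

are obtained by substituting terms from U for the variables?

Ground terms of depth ≤ 1:
  With no function symbols every ground term is a constant, so there are exactly 4 ground terms at every depth bound.
  N_0 = 4
  N_1 = 4
  Explicitly: q, n, r, m.
So there are 4 ground terms available for substitution.
The clause has 1 distinct variable (x), which appears in the body. In the free term algebra distinct substitutions yield syntactically distinct ground instances.
Number of ground instances = 4.

4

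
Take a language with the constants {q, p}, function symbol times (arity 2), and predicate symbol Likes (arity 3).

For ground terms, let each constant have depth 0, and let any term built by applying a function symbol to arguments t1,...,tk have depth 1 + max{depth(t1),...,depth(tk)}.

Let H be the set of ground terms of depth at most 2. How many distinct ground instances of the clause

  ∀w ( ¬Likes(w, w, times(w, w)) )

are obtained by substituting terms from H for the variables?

Ground terms of depth ≤ 2:
  Let N_k count ground terms of depth at most k. Each non-constant term of depth ≤ k is some function symbol applied to depth-≤(k−1) arguments, giving N_k = 2 + N_{k-1}^2.
  N_0 = 2
  N_1 = 2 + 2^2 = 6
  N_2 = 2 + 6^2 = 38
So there are 38 ground terms available for substitution.
The clause has 1 distinct variable (w), which appears in the body. In the free term algebra distinct substitutions yield syntactically distinct ground instances.
Number of ground instances = 38.

38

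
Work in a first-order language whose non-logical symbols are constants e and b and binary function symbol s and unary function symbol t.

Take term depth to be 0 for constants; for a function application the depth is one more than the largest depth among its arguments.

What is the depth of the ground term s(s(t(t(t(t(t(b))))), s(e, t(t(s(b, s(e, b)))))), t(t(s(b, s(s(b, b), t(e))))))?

7

depth(t(b)) = 1 + depth(b) = 1 + 0 = 1
depth(t(t(b))) = 1 + depth(t(b)) = 1 + 1 = 2
depth(t(t(t(b)))) = 1 + depth(t(t(b))) = 1 + 2 = 3
depth(t(t(t(t(b))))) = 1 + depth(t(t(t(b)))) = 1 + 3 = 4
depth(t(t(t(t(t(b)))))) = 1 + depth(t(t(t(t(b))))) = 1 + 4 = 5
depth(s(e, b)) = 1 + max(0, 0) = 1
depth(s(b, s(e, b))) = 1 + max(0, 1) = 2
depth(t(s(b, s(e, b)))) = 1 + depth(s(b, s(e, b))) = 1 + 2 = 3
depth(t(t(s(b, s(e, b))))) = 1 + depth(t(s(b, s(e, b)))) = 1 + 3 = 4
depth(s(e, t(t(s(b, s(e, b)))))) = 1 + max(0, 4) = 5
depth(s(t(t(t(t(t(b))))), s(e, t(t(s(b, s(e, b))))))) = 1 + max(5, 5) = 6
depth(s(b, b)) = 1 + max(0, 0) = 1
depth(t(e)) = 1 + depth(e) = 1 + 0 = 1
depth(s(s(b, b), t(e))) = 1 + max(1, 1) = 2
depth(s(b, s(s(b, b), t(e)))) = 1 + max(0, 2) = 3
depth(t(s(b, s(s(b, b), t(e))))) = 1 + depth(s(b, s(s(b, b), t(e)))) = 1 + 3 = 4
depth(t(t(s(b, s(s(b, b), t(e)))))) = 1 + depth(t(s(b, s(s(b, b), t(e))))) = 1 + 4 = 5
depth(s(s(t(t(t(t(t(b))))), s(e, t(t(s(b, s(e, b)))))), t(t(s(b, s(s(b, b), t(e))))))) = 1 + max(6, 5) = 7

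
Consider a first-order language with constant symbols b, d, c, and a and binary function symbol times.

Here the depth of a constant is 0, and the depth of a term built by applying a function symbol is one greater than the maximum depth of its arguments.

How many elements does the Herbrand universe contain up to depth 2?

Let N_k = |{terms of depth ≤ k}|. Then N_0 = 4 and N_k = 4 + N_{k-1}^2 for k ≥ 1 (one summand per function symbol, arity giving the exponent).
N_0 = 4
N_1 = 4 + 4^2 = 20
N_2 = 4 + 20^2 = 404

404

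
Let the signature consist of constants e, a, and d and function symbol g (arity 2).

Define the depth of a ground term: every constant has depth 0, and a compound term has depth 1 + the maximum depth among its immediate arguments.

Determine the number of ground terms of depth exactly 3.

21465

Write N_k for the number of ground terms of depth ≤ k. A term of depth ≤ k is either a constant or a function symbol applied to arguments of depth ≤ k−1, so N_k = 3 + N_{k-1}^2.
N_0 = 3
N_1 = 3 + 3^2 = 12
N_2 = 3 + 12^2 = 147
N_3 = 3 + 147^2 = 21612
Terms of depth exactly 3: N_3 − N_2 = 21612 − 147 = 21465.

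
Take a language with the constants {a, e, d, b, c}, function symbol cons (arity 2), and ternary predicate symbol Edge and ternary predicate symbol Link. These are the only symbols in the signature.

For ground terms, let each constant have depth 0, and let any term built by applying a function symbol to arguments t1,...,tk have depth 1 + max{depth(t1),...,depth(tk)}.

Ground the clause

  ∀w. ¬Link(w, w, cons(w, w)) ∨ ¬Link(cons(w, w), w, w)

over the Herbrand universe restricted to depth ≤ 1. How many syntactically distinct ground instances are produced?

Ground terms of depth ≤ 1:
  If N_k denotes the number of depth-≤k ground terms, the 5 constants give N_0 = 5, and each function symbol of arity r contributes N_{k-1}^r new terms at level k: N_k = 5 + N_{k-1}^2.
  N_0 = 5
  N_1 = 5 + 5^2 = 30
So there are 30 ground terms available for substitution.
The clause has 1 distinct variable (w), which appears in the body. In the free term algebra distinct substitutions yield syntactically distinct ground instances.
Number of ground instances = 30.

30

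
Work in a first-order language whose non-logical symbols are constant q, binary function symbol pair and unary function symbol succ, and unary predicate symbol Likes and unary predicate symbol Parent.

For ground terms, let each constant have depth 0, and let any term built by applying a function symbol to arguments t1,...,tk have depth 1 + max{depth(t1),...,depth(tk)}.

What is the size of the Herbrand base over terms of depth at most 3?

366

First count ground terms of depth ≤ 3.
If N_k denotes the number of depth-≤k ground terms, the 1 constant gives N_0 = 1, and each function symbol of arity r contributes N_{k-1}^r new terms at level k: N_k = 1 + N_{k-1}^2 + N_{k-1}.
N_0 = 1
N_1 = 1 + 1^2 + 1 = 3
N_2 = 1 + 3^2 + 3 = 13
N_3 = 1 + 13^2 + 13 = 183
So |H| = 183.
Each predicate of arity r yields |H|^r ground atoms (one per choice of an r-tuple from H):
  Likes: 183;  Parent: 183
Total ground atoms: 183 + 183 = 366.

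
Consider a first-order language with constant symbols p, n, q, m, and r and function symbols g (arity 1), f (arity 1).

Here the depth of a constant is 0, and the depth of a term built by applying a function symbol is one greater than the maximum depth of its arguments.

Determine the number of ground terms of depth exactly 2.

20

Let N_k count ground terms of depth at most k. Each non-constant term of depth ≤ k is some function symbol applied to depth-≤(k−1) arguments, giving N_k = 5 + N_{k-1} + N_{k-1}.
N_0 = 5
N_1 = 5 + 5 + 5 = 15
N_2 = 5 + 15 + 15 = 35
Terms of depth exactly 2: N_2 − N_1 = 35 − 15 = 20.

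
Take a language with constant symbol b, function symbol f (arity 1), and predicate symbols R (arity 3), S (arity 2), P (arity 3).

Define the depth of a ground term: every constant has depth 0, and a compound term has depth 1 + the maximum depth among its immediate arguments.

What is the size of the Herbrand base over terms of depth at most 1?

First count ground terms of depth ≤ 1.
Write N_k for the number of ground terms of depth ≤ k. A term of depth ≤ k is either a constant or a function symbol applied to arguments of depth ≤ k−1, so N_k = 1 + N_{k-1}.
N_0 = 1
N_1 = 1 + 1 = 2
Explicitly: b, f(b).
So |H| = 2.
Ground atoms are formed by filling each argument slot of a predicate with a term from H, so an r-ary predicate gives |H|^r atoms:
  R: 2^3 = 8;  S: 2^2 = 4;  P: 2^3 = 8
Total ground atoms: 8 + 4 + 8 = 20.

20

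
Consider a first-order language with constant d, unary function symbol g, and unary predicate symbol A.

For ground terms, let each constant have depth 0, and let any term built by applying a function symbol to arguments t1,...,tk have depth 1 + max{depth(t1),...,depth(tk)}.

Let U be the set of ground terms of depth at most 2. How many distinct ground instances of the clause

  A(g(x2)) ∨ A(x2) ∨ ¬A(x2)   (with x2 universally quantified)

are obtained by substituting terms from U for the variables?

Ground terms of depth ≤ 2:
  Let N_k = |{terms of depth ≤ k}|. Then N_0 = 1 and N_k = 1 + N_{k-1} for k ≥ 1 (one summand per function symbol, arity giving the exponent).
  N_0 = 1
  N_1 = 1 + 1 = 2
  N_2 = 1 + 2 = 3
  Explicitly: d, g(d), g(g(d)).
So there are 3 ground terms available for substitution.
There is 1 variable to instantiate (x2),  occurring in at least one literal, so different choices give different ground instances.
Number of ground instances = 3.

3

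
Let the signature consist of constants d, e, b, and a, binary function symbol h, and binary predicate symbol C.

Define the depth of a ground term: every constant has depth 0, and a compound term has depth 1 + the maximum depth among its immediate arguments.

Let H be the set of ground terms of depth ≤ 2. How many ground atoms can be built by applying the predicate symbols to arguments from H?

163216

First count ground terms of depth ≤ 2.
Write N_k for the number of ground terms of depth ≤ k. A term of depth ≤ k is either a constant or a function symbol applied to arguments of depth ≤ k−1, so N_k = 4 + N_{k-1}^2.
N_0 = 4
N_1 = 4 + 4^2 = 20
N_2 = 4 + 20^2 = 404
So |H| = 404.
A ground atom is a predicate applied to a tuple of terms from H, so the count is the sum over predicates of |H|^arity:
  C: 404^2 = 163216
Total ground atoms: 163216.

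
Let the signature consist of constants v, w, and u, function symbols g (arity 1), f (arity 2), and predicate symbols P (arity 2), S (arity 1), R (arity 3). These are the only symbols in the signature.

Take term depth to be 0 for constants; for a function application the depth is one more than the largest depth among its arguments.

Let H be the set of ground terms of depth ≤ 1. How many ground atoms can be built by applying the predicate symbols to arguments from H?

3615

First count ground terms of depth ≤ 1.
Write N_k for the number of ground terms of depth ≤ k. A term of depth ≤ k is either a constant or a function symbol applied to arguments of depth ≤ k−1, so N_k = 3 + N_{k-1} + N_{k-1}^2.
N_0 = 3
N_1 = 3 + 3 + 3^2 = 15
So |H| = 15.
Each predicate of arity r yields |H|^r ground atoms (one per choice of an r-tuple from H):
  P: 15^2 = 225;  S: 15;  R: 15^3 = 3375
Total ground atoms: 225 + 15 + 3375 = 3615.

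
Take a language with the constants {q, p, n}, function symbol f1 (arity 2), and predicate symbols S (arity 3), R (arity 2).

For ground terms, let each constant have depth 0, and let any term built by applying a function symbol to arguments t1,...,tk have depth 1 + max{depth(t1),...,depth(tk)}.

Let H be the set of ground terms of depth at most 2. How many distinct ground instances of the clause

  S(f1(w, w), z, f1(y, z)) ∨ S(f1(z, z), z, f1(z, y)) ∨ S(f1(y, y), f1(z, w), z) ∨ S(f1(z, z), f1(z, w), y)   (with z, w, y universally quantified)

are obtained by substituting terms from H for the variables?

Ground terms of depth ≤ 2:
  Write N_k for the number of ground terms of depth ≤ k. A term of depth ≤ k is either a constant or a function symbol applied to arguments of depth ≤ k−1, so N_k = 3 + N_{k-1}^2.
  N_0 = 3
  N_1 = 3 + 3^2 = 12
  N_2 = 3 + 12^2 = 147
So there are 147 ground terms available for substitution.
Each of z, w, y ranges independently over the available ground terms, and distinct assignments produce distinct instances.
Number of ground instances = 147^3 = 3176523.

3176523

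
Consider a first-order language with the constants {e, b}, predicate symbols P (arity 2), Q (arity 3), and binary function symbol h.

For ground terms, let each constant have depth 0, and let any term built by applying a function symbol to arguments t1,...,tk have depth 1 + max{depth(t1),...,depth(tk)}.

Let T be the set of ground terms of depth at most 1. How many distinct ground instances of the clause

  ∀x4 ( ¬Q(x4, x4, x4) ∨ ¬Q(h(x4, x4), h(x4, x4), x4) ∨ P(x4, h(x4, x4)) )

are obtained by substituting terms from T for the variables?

Ground terms of depth ≤ 1:
  If N_k denotes the number of depth-≤k ground terms, the 2 constants give N_0 = 2, and each function symbol of arity r contributes N_{k-1}^r new terms at level k: N_k = 2 + N_{k-1}^2.
  N_0 = 2
  N_1 = 2 + 2^2 = 6
  Explicitly: e, b, h(e, e), h(e, b), h(b, e), h(b, b).
So there are 6 ground terms available for substitution.
The variable x4 ranges independently over the available ground terms, and distinct assignments produce distinct instances.
Number of ground instances = 6.

6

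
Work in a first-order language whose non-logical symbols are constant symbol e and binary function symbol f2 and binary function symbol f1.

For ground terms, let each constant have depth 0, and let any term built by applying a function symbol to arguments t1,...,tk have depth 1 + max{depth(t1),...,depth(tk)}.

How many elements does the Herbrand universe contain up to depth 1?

If N_k denotes the number of depth-≤k ground terms, the 1 constant gives N_0 = 1, and each function symbol of arity r contributes N_{k-1}^r new terms at level k: N_k = 1 + N_{k-1}^2 + N_{k-1}^2.
N_0 = 1
N_1 = 1 + 1^2 + 1^2 = 3
Explicitly: e, f2(e, e), f1(e, e).

3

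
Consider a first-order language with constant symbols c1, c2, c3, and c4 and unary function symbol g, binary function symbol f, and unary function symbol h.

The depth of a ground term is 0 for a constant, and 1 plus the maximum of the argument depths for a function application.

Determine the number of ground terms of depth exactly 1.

Count level by level. With function symbols g/1, f/2, h/1, the terms of depth ≤ k are the 4 constants together with each function applied to depth-≤(k−1) tuples, so N_k = 4 + N_{k-1} + N_{k-1}^2 + N_{k-1}.
N_0 = 4
N_1 = 4 + 4 + 4^2 + 4 = 28
Terms of depth exactly 1: N_1 − N_0 = 28 − 4 = 24.

24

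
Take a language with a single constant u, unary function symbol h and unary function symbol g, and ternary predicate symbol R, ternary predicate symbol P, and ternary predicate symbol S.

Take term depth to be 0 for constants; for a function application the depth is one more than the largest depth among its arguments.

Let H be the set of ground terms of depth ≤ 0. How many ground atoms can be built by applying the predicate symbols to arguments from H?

3

First count ground terms of depth ≤ 0.
Write N_k for the number of ground terms of depth ≤ k. A term of depth ≤ k is either a constant or a function symbol applied to arguments of depth ≤ k−1, so N_k = 1 + N_{k-1} + N_{k-1}.
N_0 = 1
So |H| = 1.
For each predicate symbol, the number of ground atoms is |H| raised to its arity; summing:
  R: 1^3 = 1;  P: 1^3 = 1;  S: 1^3 = 1
Total ground atoms: 1 + 1 + 1 = 3.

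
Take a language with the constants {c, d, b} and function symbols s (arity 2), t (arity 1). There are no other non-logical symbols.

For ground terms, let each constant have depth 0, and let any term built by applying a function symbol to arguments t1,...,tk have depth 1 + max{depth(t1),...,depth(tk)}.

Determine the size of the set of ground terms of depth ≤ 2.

243

Count level by level. With function symbols s/2, t/1, the terms of depth ≤ k are the 3 constants together with each function applied to depth-≤(k−1) tuples, so N_k = 3 + N_{k-1}^2 + N_{k-1}.
N_0 = 3
N_1 = 3 + 3^2 + 3 = 15
N_2 = 3 + 15^2 + 15 = 243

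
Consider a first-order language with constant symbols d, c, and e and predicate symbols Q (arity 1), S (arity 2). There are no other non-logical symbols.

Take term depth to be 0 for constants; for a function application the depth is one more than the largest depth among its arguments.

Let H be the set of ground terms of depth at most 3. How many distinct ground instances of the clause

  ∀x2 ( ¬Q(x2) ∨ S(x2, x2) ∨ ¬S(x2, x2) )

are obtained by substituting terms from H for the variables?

3

Ground terms of depth ≤ 3:
  With no function symbols every ground term is a constant, so there are exactly 3 ground terms at every depth bound.
  N_0 = 3
  N_1 = 3
  N_2 = 3
  N_3 = 3
  Explicitly: d, c, e.
So there are 3 ground terms available for substitution.
The variable x2 ranges independently over the available ground terms, and distinct assignments produce distinct instances.
Number of ground instances = 3.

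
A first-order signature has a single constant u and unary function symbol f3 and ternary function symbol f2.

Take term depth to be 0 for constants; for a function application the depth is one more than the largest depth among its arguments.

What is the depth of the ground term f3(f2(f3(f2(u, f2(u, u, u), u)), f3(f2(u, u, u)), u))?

depth(f2(u, u, u)) = 1 + max(0, 0, 0) = 1
depth(f2(u, f2(u, u, u), u)) = 1 + max(0, 1, 0) = 2
depth(f3(f2(u, f2(u, u, u), u))) = 1 + depth(f2(u, f2(u, u, u), u)) = 1 + 2 = 3
depth(f3(f2(u, u, u))) = 1 + depth(f2(u, u, u)) = 1 + 1 = 2
depth(f2(f3(f2(u, f2(u, u, u), u)), f3(f2(u, u, u)), u)) = 1 + max(3, 2, 0) = 4
depth(f3(f2(f3(f2(u, f2(u, u, u), u)), f3(f2(u, u, u)), u))) = 1 + depth(f2(f3(f2(u, f2(u, u, u), u)), f3(f2(u, u, u)), u)) = 1 + 4 = 5

5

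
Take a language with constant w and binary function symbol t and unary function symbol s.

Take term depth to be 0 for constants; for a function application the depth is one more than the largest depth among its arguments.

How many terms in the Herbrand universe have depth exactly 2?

10

Let N_k = |{terms of depth ≤ k}|. Then N_0 = 1 and N_k = 1 + N_{k-1}^2 + N_{k-1} for k ≥ 1 (one summand per function symbol, arity giving the exponent).
N_0 = 1
N_1 = 1 + 1^2 + 1 = 3
N_2 = 1 + 3^2 + 3 = 13
Terms of depth exactly 2: N_2 − N_1 = 13 − 3 = 10.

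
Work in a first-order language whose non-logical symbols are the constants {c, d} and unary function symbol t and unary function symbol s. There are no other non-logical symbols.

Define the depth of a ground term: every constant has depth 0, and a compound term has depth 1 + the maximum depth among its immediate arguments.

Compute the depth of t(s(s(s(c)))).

4

depth(s(c)) = 1 + depth(c) = 1 + 0 = 1
depth(s(s(c))) = 1 + depth(s(c)) = 1 + 1 = 2
depth(s(s(s(c)))) = 1 + depth(s(s(c))) = 1 + 2 = 3
depth(t(s(s(s(c))))) = 1 + depth(s(s(s(c)))) = 1 + 3 = 4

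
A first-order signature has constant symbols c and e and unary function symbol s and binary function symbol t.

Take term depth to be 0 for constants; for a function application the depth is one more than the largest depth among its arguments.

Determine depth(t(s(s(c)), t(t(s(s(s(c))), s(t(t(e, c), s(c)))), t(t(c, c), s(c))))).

6

depth(s(c)) = 1 + depth(c) = 1 + 0 = 1
depth(s(s(c))) = 1 + depth(s(c)) = 1 + 1 = 2
depth(s(s(s(c)))) = 1 + depth(s(s(c))) = 1 + 2 = 3
depth(t(e, c)) = 1 + max(0, 0) = 1
depth(t(t(e, c), s(c))) = 1 + max(1, 1) = 2
depth(s(t(t(e, c), s(c)))) = 1 + depth(t(t(e, c), s(c))) = 1 + 2 = 3
depth(t(s(s(s(c))), s(t(t(e, c), s(c))))) = 1 + max(3, 3) = 4
depth(t(c, c)) = 1 + max(0, 0) = 1
depth(t(t(c, c), s(c))) = 1 + max(1, 1) = 2
depth(t(t(s(s(s(c))), s(t(t(e, c), s(c)))), t(t(c, c), s(c)))) = 1 + max(4, 2) = 5
depth(t(s(s(c)), t(t(s(s(s(c))), s(t(t(e, c), s(c)))), t(t(c, c), s(c))))) = 1 + max(2, 5) = 6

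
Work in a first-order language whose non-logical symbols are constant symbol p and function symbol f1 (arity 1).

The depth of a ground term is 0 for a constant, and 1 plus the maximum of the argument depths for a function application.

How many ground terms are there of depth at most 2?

3

Let N_k = |{terms of depth ≤ k}|. Then N_0 = 1 and N_k = 1 + N_{k-1} for k ≥ 1 (one summand per function symbol, arity giving the exponent).
N_0 = 1
N_1 = 1 + 1 = 2
N_2 = 1 + 2 = 3
Explicitly: p, f1(p), f1(f1(p)).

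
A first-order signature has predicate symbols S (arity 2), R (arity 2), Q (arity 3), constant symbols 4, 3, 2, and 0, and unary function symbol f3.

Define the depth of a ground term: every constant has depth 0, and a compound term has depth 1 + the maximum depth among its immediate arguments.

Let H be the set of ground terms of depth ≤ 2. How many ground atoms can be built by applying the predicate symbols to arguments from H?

2016

First count ground terms of depth ≤ 2.
If N_k denotes the number of depth-≤k ground terms, the 4 constants give N_0 = 4, and each function symbol of arity r contributes N_{k-1}^r new terms at level k: N_k = 4 + N_{k-1}.
N_0 = 4
N_1 = 4 + 4 = 8
N_2 = 4 + 8 = 12
Explicitly: 4, 3, 2, 0, f3(4), f3(3), f3(2), f3(0), f3(f3(4)), f3(f3(3)), f3(f3(2)), f3(f3(0)).
So |H| = 12.
Ground atoms are formed by filling each argument slot of a predicate with a term from H, so an r-ary predicate gives |H|^r atoms:
  S: 12^2 = 144;  R: 12^2 = 144;  Q: 12^3 = 1728
Total ground atoms: 144 + 144 + 1728 = 2016.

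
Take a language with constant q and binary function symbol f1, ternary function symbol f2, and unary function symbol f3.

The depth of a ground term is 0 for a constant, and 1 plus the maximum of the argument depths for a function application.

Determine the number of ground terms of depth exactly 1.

Let N_k count ground terms of depth at most k. Each non-constant term of depth ≤ k is some function symbol applied to depth-≤(k−1) arguments, giving N_k = 1 + N_{k-1}^2 + N_{k-1}^3 + N_{k-1}.
N_0 = 1
N_1 = 1 + 1^2 + 1^3 + 1 = 4
Terms of depth exactly 1: N_1 − N_0 = 4 − 1 = 3.

3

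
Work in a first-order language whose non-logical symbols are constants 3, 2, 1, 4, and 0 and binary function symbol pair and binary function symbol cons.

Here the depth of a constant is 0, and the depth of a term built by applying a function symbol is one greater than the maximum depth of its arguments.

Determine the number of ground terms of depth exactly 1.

If N_k denotes the number of depth-≤k ground terms, the 5 constants give N_0 = 5, and each function symbol of arity r contributes N_{k-1}^r new terms at level k: N_k = 5 + N_{k-1}^2 + N_{k-1}^2.
N_0 = 5
N_1 = 5 + 5^2 + 5^2 = 55
Terms of depth exactly 1: N_1 − N_0 = 55 − 5 = 50.

50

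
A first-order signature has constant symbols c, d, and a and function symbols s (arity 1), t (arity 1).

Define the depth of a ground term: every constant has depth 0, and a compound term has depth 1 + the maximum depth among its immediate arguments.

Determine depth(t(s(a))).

2

depth(s(a)) = 1 + depth(a) = 1 + 0 = 1
depth(t(s(a))) = 1 + depth(s(a)) = 1 + 1 = 2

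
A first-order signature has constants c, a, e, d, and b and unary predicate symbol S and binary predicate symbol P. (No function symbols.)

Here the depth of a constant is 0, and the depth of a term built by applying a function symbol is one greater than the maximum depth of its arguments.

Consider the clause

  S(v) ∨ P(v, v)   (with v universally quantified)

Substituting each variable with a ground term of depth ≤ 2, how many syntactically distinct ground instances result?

Ground terms of depth ≤ 2:
  With no function symbols every ground term is a constant, so there are exactly 5 ground terms at every depth bound.
  N_0 = 5
  N_1 = 5
  N_2 = 5
So there are 5 ground terms available for substitution.
The clause has 1 distinct variable (v), which appears in the body. In the free term algebra distinct substitutions yield syntactically distinct ground instances.
Number of ground instances = 5.

5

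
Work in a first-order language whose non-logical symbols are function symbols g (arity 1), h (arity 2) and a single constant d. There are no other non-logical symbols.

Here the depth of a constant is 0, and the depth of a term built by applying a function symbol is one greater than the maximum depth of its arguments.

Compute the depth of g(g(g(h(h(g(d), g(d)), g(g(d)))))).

depth(g(d)) = 1 + depth(d) = 1 + 0 = 1
depth(h(g(d), g(d))) = 1 + max(1, 1) = 2
depth(g(g(d))) = 1 + depth(g(d)) = 1 + 1 = 2
depth(h(h(g(d), g(d)), g(g(d)))) = 1 + max(2, 2) = 3
depth(g(h(h(g(d), g(d)), g(g(d))))) = 1 + depth(h(h(g(d), g(d)), g(g(d)))) = 1 + 3 = 4
depth(g(g(h(h(g(d), g(d)), g(g(d)))))) = 1 + depth(g(h(h(g(d), g(d)), g(g(d))))) = 1 + 4 = 5
depth(g(g(g(h(h(g(d), g(d)), g(g(d))))))) = 1 + depth(g(g(h(h(g(d), g(d)), g(g(d)))))) = 1 + 5 = 6

6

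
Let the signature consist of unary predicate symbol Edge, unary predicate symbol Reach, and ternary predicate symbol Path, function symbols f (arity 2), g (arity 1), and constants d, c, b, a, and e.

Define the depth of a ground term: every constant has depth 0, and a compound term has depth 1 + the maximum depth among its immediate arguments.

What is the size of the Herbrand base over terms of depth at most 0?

135

First count ground terms of depth ≤ 0.
Count level by level. With function symbols f/2, g/1, the terms of depth ≤ k are the 5 constants together with each function applied to depth-≤(k−1) tuples, so N_k = 5 + N_{k-1}^2 + N_{k-1}.
N_0 = 5
Explicitly: d, c, b, a, e.
So |H| = 5.
A ground atom is a predicate applied to a tuple of terms from H, so the count is the sum over predicates of |H|^arity:
  Edge: 5;  Reach: 5;  Path: 5^3 = 125
Total ground atoms: 5 + 5 + 125 = 135.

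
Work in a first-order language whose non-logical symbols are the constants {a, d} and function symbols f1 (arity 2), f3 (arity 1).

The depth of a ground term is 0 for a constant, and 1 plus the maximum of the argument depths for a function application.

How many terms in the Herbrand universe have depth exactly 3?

Let N_k count ground terms of depth at most k. Each non-constant term of depth ≤ k is some function symbol applied to depth-≤(k−1) arguments, giving N_k = 2 + N_{k-1}^2 + N_{k-1}.
N_0 = 2
N_1 = 2 + 2^2 + 2 = 8
N_2 = 2 + 8^2 + 8 = 74
N_3 = 2 + 74^2 + 74 = 5552
Terms of depth exactly 3: N_3 − N_2 = 5552 − 74 = 5478.

5478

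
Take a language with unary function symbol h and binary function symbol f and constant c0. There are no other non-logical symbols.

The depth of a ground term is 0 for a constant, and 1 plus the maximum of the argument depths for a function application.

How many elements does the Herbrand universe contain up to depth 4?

Let N_k = |{terms of depth ≤ k}|. Then N_0 = 1 and N_k = 1 + N_{k-1} + N_{k-1}^2 for k ≥ 1 (one summand per function symbol, arity giving the exponent).
N_0 = 1
N_1 = 1 + 1 + 1^2 = 3
N_2 = 1 + 3 + 3^2 = 13
N_3 = 1 + 13 + 13^2 = 183
N_4 = 1 + 183 + 183^2 = 33673

33673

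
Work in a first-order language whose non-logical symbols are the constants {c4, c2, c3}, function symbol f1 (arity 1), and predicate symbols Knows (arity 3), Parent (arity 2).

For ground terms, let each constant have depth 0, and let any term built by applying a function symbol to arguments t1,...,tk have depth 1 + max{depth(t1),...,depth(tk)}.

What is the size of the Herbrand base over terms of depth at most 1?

252

First count ground terms of depth ≤ 1.
If N_k denotes the number of depth-≤k ground terms, the 3 constants give N_0 = 3, and each function symbol of arity r contributes N_{k-1}^r new terms at level k: N_k = 3 + N_{k-1}.
N_0 = 3
N_1 = 3 + 3 = 6
Explicitly: c4, c2, c3, f1(c4), f1(c2), f1(c3).
So |H| = 6.
A ground atom is a predicate applied to a tuple of terms from H, so the count is the sum over predicates of |H|^arity:
  Knows: 6^3 = 216;  Parent: 6^2 = 36
Total ground atoms: 216 + 36 = 252.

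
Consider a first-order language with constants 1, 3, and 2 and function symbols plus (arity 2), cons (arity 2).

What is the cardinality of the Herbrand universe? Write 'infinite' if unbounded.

infinite

The signature has at least one function symbol (plus, arity 2) and at least one constant (1).
Iterating plus gives infinitely many distinct ground terms: 1, plus(1, 1), plus(plus(1, 1), plus(1, 1)), ...
So the Herbrand universe is infinite.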